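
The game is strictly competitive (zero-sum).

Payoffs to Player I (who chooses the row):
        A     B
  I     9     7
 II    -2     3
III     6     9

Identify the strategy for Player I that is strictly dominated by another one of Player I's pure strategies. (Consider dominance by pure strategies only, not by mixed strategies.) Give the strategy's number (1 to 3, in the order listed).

2

Compare II with I: 9 > -2, 7 > 3.
So I strictly dominates II for Player I; II is strictly dominated.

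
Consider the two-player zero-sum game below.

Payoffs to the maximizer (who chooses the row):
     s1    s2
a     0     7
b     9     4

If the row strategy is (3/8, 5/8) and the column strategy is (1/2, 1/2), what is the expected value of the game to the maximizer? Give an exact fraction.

Against (1/2, 1/2), each row's expected payoff is a: 7/2; b: 13/2.
Taking the (3/8, 5/8)-weighted average: (3/8)·(7/2) + (5/8)·(13/2) = 43/8.

43/8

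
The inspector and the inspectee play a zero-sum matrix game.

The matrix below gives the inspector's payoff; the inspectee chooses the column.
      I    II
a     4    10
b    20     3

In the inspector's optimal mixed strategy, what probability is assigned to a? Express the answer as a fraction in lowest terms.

17/23

Row minima are 4 and 3, so the inspector's maximin is 4; column maxima are 20 and 10, so the inspectee's minimax is 10. These differ, so the equilibrium is in mixed strategies.
Let the inspector play a with probability p. The inspectee is indifferent when 4p + 20(1−p) = 10p + 3(1−p), giving p = 17/23.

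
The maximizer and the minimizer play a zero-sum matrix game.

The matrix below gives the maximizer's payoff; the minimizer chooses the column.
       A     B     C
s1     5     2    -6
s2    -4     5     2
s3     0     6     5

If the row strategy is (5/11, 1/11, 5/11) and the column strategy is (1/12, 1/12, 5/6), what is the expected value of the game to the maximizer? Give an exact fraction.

3/11

Against (1/12, 1/12, 5/6), each row's expected payoff is s1: -53/12; s2: 7/4; s3: 14/3.
Taking the (5/11, 1/11, 5/11)-weighted average: (5/11)·(-53/12) + (1/11)·(7/4) + (5/11)·(14/3) = 3/11.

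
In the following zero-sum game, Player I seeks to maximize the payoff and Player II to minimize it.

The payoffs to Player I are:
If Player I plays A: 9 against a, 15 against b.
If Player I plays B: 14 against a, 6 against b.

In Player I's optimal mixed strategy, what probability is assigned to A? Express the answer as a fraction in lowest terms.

Row minima are 9 and 6, so Player I's maximin is 9; column maxima are 14 and 15, so Player II's minimax is 14. These differ, so the equilibrium is in mixed strategies.
Let Player I play A with probability p. Player II is indifferent when 9p + 14(1−p) = 15p + 6(1−p), giving p = 4/7.

4/7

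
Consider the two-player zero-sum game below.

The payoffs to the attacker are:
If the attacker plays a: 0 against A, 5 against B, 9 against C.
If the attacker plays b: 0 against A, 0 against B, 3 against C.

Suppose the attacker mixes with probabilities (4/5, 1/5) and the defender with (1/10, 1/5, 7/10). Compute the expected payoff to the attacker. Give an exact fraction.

313/50

Against (1/10, 1/5, 7/10), each row's expected payoff is a: 73/10; b: 21/10.
Taking the (4/5, 1/5)-weighted average: (4/5)·(73/10) + (1/5)·(21/10) = 313/50.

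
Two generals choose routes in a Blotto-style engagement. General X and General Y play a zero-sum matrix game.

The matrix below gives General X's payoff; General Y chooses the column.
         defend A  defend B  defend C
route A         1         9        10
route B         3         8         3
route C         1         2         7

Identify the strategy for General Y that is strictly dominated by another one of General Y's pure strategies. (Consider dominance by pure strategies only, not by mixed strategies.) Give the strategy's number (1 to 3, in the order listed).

General Y prefers columns that give General X less. Compare defend B with defend A: 1 < 9, 3 < 8, 1 < 2.
So defend A strictly dominates defend B for General Y; defend B is strictly dominated.

2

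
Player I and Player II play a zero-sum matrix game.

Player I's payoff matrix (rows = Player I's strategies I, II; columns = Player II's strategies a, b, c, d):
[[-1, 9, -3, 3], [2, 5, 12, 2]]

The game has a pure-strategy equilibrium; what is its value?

Row minima: -3, 2 → Player I's maximin is 2.
Column maxima: 2, 9, 12, 3 → Player II's minimax is 2.
They coincide at (II, a), so the value is 2.

2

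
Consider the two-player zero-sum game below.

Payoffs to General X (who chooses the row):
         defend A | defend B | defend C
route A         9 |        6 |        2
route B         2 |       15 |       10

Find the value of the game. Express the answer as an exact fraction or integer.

Column defend B is strictly dominated by defend C for General Y (it gives General X more in every row).
The remaining 2×2 game on (route A, route B) × (defend A, defend C) has no saddle point. Let General X play route A with probability p; indifference gives 9p + 2(1−p) = 2p + 10(1−p), so p = 8/15.
Similarly General Y's optimal q on defend A is 8/15, and the value is 9·(8/15) + (2)·(7/15) = 86/15.

86/15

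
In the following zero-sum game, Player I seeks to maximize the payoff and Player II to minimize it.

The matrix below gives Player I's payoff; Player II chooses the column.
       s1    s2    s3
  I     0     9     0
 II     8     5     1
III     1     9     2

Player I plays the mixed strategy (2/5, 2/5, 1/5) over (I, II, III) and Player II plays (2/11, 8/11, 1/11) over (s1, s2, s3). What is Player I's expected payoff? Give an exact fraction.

334/55

Against (2/11, 8/11, 1/11), each row's expected payoff is I: 72/11; II: 57/11; III: 76/11.
Taking the (2/5, 2/5, 1/5)-weighted average: (2/5)·(72/11) + (2/5)·(57/11) + (1/5)·(76/11) = 334/55.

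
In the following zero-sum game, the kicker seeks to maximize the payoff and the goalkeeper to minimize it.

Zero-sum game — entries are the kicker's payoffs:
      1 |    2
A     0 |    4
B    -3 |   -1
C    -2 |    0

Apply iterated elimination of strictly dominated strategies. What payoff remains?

0

Column 2 is strictly dominated by 1 for the goalkeeper (0<4, -3<-1, -2<0); eliminate 2.
Row C is strictly dominated by row A (0>-2); eliminate C.
Row B is strictly dominated by row A (0>-3); eliminate B.
Only (A, 1) remains, with payoff 0.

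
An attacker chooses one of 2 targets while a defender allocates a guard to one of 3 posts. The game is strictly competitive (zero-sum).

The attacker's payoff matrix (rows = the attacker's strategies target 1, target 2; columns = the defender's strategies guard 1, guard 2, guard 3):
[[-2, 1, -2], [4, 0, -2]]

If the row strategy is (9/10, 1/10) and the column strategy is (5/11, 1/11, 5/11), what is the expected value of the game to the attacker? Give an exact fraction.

Against (5/11, 1/11, 5/11), each row's expected payoff is target 1: -19/11; target 2: 10/11.
Taking the (9/10, 1/10)-weighted average: (9/10)·(-19/11) + (1/10)·(10/11) = -161/110.

-161/110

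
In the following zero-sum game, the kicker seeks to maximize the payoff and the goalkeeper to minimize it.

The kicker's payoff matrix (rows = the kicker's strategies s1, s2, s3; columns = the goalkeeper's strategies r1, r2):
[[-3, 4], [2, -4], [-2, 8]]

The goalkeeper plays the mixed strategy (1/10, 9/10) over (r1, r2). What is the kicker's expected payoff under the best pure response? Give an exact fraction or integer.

s1: (-3)·(1/10) + (4)·(9/10) = 33/10.
s2: (2)·(1/10) + (-4)·(9/10) = -17/5.
s3: (-2)·(1/10) + (8)·(9/10) = 7.
The best pure response is s3 with expected payoff 7.

7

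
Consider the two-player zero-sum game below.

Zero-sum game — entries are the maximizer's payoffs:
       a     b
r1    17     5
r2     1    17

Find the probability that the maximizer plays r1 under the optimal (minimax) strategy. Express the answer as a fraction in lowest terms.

4/7

Row minima are 5 and 1, so the maximizer's maximin is 5; column maxima are 17 and 17, so the minimizer's minimax is 17. These differ, so the equilibrium is in mixed strategies.
Let the maximizer play r1 with probability p. The minimizer is indifferent when 17p + (1−p) = 5p + 17(1−p), giving p = 4/7.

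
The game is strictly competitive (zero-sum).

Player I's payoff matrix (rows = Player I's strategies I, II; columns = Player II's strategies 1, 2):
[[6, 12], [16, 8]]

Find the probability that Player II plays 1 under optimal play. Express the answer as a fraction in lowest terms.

2/7

Row minima are 6 and 8, so Player I's maximin is 8; column maxima are 16 and 12, so Player II's minimax is 12. These differ, so the equilibrium is in mixed strategies.
Let Player II play 1 with probability q. Player I is indifferent when 6q + 12(1−q) = 16q + 8(1−q), giving q = 2/7.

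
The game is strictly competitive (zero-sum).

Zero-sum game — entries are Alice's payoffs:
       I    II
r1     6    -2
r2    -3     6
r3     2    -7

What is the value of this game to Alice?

30/17

Row r3 is strictly dominated by row r1, so Alice never plays it.
The remaining 2×2 game on (r1, r2) × (I, II) has no saddle point. Let Alice play r1 with probability p; indifference gives 6p − 3(1−p) = −2p + 6(1−p), so p = 9/17.
Similarly Bob's optimal q on I is 8/17, and the value is 6·(8/17) + (-2)·(9/17) = 30/17.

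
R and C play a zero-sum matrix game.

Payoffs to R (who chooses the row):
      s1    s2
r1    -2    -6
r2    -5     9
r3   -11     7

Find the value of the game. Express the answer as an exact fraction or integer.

-8/3

Row r3 is strictly dominated by row r2, so R never plays it.
The remaining 2×2 game on (r1, r2) × (s1, s2) has no saddle point. Let R play r1 with probability p; indifference gives −2p − 5(1−p) = −6p + 9(1−p), so p = 7/9.
Similarly C's optimal q on s1 is 5/6, and the value is -2·(5/6) + (-6)·(1/6) = -8/3.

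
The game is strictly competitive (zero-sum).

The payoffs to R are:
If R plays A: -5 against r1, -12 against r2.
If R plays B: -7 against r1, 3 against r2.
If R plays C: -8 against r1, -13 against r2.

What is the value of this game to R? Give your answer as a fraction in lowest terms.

-99/17

Row C is strictly dominated by row A, so R never plays it.
The remaining 2×2 game on (A, B) × (r1, r2) has no saddle point. Let R play A with probability p; indifference gives −5p − 7(1−p) = −12p + 3(1−p), so p = 10/17.
Similarly C's optimal q on r1 is 15/17, and the value is -5·(15/17) + (-12)·(2/17) = -99/17.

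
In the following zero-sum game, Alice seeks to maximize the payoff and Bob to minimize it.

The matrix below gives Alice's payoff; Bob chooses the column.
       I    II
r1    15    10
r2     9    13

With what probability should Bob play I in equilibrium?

Row minima are 10 and 9, so Alice's maximin is 10; column maxima are 15 and 13, so Bob's minimax is 13. These differ, so the equilibrium is in mixed strategies.
Let Bob play I with probability q. Alice is indifferent when 15q + 10(1−q) = 9q + 13(1−q), giving q = 1/3.

1/3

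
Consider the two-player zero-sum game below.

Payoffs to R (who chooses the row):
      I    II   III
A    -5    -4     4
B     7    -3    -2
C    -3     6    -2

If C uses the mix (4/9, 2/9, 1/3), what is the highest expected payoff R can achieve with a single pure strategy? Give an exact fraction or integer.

A: (-5)·(4/9) + (-4)·(2/9) + (4)·(1/3) = -16/9.
B: (7)·(4/9) + (-3)·(2/9) + (-2)·(1/3) = 16/9.
C: (-3)·(4/9) + (6)·(2/9) + (-2)·(1/3) = -2/3.
The best pure response is B with expected payoff 16/9.

16/9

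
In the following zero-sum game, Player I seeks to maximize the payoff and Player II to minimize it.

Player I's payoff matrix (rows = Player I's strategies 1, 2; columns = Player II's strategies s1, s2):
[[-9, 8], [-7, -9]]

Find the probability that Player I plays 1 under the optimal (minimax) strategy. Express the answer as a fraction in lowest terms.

Row minima are -9 and -9, so Player I's maximin is -9; column maxima are -7 and 8, so Player II's minimax is -7. These differ, so the equilibrium is in mixed strategies.
Let Player I play 1 with probability p. Player II is indifferent when −9p − 7(1−p) = 8p − 9(1−p), giving p = 2/19.

2/19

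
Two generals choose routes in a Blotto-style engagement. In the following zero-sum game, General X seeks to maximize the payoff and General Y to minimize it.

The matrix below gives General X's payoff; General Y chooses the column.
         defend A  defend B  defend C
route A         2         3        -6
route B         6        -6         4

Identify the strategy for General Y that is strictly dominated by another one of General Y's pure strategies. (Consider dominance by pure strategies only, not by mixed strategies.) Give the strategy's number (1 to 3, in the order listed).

General Y prefers columns that give General X less. Compare defend A with defend C: -6 < 2, 4 < 6.
So defend C strictly dominates defend A for General Y; defend A is strictly dominated.

1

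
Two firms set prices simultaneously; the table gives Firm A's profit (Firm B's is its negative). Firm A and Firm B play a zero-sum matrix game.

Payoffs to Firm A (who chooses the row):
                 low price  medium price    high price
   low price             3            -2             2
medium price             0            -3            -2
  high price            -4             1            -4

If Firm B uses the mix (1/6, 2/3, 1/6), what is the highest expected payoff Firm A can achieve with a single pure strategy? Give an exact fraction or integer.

-1/2

low price: (3)·(1/6) + (-2)·(2/3) + (2)·(1/6) = -1/2.
medium price: (0)·(1/6) + (-3)·(2/3) + (-2)·(1/6) = -7/3.
high price: (-4)·(1/6) + (1)·(2/3) + (-4)·(1/6) = -2/3.
The best pure response is low price with expected payoff -1/2.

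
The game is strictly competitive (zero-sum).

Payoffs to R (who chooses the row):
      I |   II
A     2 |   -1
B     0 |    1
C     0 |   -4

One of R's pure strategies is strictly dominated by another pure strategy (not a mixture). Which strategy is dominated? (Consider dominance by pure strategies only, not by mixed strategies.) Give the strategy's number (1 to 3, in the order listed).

3

Compare C with A: 2 > 0, -1 > -4.
So A strictly dominates C for R; C is strictly dominated.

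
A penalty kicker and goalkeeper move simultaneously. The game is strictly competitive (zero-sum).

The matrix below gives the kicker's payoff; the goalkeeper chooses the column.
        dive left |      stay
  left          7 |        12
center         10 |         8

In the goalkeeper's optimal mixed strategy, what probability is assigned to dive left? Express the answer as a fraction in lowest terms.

4/7

Row minima are 7 and 8, so the kicker's maximin is 8; column maxima are 10 and 12, so the goalkeeper's minimax is 10. These differ, so the equilibrium is in mixed strategies.
Let the goalkeeper play dive left with probability q. The kicker is indifferent when 7q + 12(1−q) = 10q + 8(1−q), giving q = 4/7.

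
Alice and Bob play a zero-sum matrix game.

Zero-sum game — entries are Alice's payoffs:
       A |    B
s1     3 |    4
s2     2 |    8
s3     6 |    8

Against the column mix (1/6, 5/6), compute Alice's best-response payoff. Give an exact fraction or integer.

s1: (3)·(1/6) + (4)·(5/6) = 23/6.
s2: (2)·(1/6) + (8)·(5/6) = 7.
s3: (6)·(1/6) + (8)·(5/6) = 23/3.
The best pure response is s3 with expected payoff 23/3.

23/3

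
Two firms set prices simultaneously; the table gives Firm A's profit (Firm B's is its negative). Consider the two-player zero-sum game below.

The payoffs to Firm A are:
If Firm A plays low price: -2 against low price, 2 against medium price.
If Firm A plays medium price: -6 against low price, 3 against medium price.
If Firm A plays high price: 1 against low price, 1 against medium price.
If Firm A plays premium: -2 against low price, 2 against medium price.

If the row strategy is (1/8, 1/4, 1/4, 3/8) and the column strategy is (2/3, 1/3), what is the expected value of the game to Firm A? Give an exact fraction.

Against (2/3, 1/3), each row's expected payoff is low price: -2/3; medium price: -3; high price: 1; premium: -2/3.
Taking the (1/8, 1/4, 1/4, 3/8)-weighted average: (1/8)·(-2/3) + (1/4)·(-3) + (1/4)·(1) + (3/8)·(-2/3) = -5/6.

-5/6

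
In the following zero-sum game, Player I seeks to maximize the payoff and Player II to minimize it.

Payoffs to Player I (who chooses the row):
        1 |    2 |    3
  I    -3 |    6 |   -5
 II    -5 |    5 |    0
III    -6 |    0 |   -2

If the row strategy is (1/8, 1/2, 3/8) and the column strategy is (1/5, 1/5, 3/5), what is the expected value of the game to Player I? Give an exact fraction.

-6/5

Against (1/5, 1/5, 3/5), each row's expected payoff is I: -12/5; II: 0; III: -12/5.
Taking the (1/8, 1/2, 3/8)-weighted average: (1/8)·(-12/5) + (1/2)·(0) + (3/8)·(-12/5) = -6/5.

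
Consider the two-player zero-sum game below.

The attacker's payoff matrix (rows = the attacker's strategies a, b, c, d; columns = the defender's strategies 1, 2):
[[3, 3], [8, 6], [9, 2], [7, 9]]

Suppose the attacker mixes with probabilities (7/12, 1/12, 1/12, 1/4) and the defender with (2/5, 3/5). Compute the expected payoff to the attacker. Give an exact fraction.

143/30

Against (2/5, 3/5), each row's expected payoff is a: 3; b: 34/5; c: 24/5; d: 41/5.
Taking the (7/12, 1/12, 1/12, 1/4)-weighted average: (7/12)·(3) + (1/12)·(34/5) + (1/12)·(24/5) + (1/4)·(41/5) = 143/30.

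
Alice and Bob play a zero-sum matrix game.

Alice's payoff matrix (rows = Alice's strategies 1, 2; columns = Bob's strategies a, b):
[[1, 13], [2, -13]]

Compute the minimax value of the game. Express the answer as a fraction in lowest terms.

13/9

Row minima are 1 and -13, so Alice's maximin is 1; column maxima are 2 and 13, so Bob's minimax is 2. These differ, so the equilibrium is in mixed strategies.
Let Alice play 1 with probability p. Bob is indifferent when p + 2(1−p) = 13p − 13(1−p), giving p = 5/9.
Let Bob play a with probability q. Alice is indifferent when q + 13(1−q) = 2q − 13(1−q), giving q = 26/27.
The value is 1·(26/27) + (13)·(1/27) = 13/9.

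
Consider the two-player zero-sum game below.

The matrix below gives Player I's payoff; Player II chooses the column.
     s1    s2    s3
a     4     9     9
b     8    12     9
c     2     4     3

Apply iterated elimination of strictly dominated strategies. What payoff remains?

8

Row c is strictly dominated by row a (4>2, 9>4, 9>3); eliminate c.
Column s2 is strictly dominated by s1 for Player II (4<9, 8<12); eliminate s2.
Column s3 is strictly dominated by s1 for Player II (4<9, 8<9); eliminate s3.
Row a is strictly dominated by row b (8>4); eliminate a.
Only (b, s1) remains, with payoff 8.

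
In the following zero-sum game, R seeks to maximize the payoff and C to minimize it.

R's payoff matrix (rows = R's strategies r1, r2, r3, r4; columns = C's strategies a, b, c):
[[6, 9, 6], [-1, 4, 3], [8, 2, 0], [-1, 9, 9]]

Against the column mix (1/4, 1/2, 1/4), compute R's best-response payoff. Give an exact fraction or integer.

r1: (6)·(1/4) + (9)·(1/2) + (6)·(1/4) = 15/2.
r2: (-1)·(1/4) + (4)·(1/2) + (3)·(1/4) = 5/2.
r3: (8)·(1/4) + (2)·(1/2) + (0)·(1/4) = 3.
r4: (-1)·(1/4) + (9)·(1/2) + (9)·(1/4) = 13/2.
The best pure response is r1 with expected payoff 15/2.

15/2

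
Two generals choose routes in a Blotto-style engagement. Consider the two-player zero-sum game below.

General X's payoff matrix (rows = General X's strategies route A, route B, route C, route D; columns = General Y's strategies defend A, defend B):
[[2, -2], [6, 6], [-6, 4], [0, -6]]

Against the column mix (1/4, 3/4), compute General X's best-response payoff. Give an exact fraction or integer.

6

route A: (2)·(1/4) + (-2)·(3/4) = -1.
route B: (6)·(1/4) + (6)·(3/4) = 6.
route C: (-6)·(1/4) + (4)·(3/4) = 3/2.
route D: (0)·(1/4) + (-6)·(3/4) = -9/2.
The best pure response is route B with expected payoff 6.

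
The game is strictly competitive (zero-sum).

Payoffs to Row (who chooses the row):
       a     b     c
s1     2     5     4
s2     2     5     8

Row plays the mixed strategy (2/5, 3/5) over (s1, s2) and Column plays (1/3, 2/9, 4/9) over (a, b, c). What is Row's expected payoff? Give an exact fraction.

208/45

Against (1/3, 2/9, 4/9), each row's expected payoff is s1: 32/9; s2: 16/3.
Taking the (2/5, 3/5)-weighted average: (2/5)·(32/9) + (3/5)·(16/3) = 208/45.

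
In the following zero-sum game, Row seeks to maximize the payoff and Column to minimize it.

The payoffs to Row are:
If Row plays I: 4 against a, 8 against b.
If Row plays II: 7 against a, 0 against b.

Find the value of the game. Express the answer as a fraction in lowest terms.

56/11

Row minima are 4 and 0, so Row's maximin is 4; column maxima are 7 and 8, so Column's minimax is 7. These differ, so the equilibrium is in mixed strategies.
Let Row play I with probability p. Column is indifferent when 4p + 7(1−p) = 8p, giving p = 7/11.
Let Column play a with probability q. Row is indifferent when 4q + 8(1−q) = 7q, giving q = 8/11.
The value is 4·(8/11) + (8)·(3/11) = 56/11.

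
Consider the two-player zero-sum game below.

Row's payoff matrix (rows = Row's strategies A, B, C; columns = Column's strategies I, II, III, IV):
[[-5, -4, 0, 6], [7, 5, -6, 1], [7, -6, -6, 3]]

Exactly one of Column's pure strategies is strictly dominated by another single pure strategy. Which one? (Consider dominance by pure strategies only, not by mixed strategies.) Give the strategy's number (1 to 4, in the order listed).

Column prefers columns that give Row less. Compare IV with III: 0 < 6, -6 < 1, -6 < 3.
So III strictly dominates IV for Column; IV is strictly dominated.

4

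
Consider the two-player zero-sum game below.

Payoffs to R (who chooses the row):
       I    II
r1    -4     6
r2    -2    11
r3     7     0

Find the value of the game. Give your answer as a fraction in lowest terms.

Row r1 is strictly dominated by row r2, so R never plays it.
The remaining 2×2 game on (r2, r3) × (I, II) has no saddle point. Let R play r2 with probability p; indifference gives −2p + 7(1−p) = 11p, so p = 7/20.
Similarly C's optimal q on I is 11/20, and the value is -2·(11/20) + (11)·(9/20) = 77/20.

77/20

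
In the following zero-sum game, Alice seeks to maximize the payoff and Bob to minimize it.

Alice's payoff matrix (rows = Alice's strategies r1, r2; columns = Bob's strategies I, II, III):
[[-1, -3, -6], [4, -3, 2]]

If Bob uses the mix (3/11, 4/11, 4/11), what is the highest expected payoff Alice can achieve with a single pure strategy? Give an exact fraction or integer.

r1: (-1)·(3/11) + (-3)·(4/11) + (-6)·(4/11) = -39/11.
r2: (4)·(3/11) + (-3)·(4/11) + (2)·(4/11) = 8/11.
The best pure response is r2 with expected payoff 8/11.

8/11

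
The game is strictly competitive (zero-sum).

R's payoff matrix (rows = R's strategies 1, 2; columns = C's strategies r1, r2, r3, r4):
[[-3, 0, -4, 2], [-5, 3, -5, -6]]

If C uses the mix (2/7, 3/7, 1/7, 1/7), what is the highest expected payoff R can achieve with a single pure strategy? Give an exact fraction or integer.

-8/7

1: (-3)·(2/7) + (0)·(3/7) + (-4)·(1/7) + (2)·(1/7) = -8/7.
2: (-5)·(2/7) + (3)·(3/7) + (-5)·(1/7) + (-6)·(1/7) = -12/7.
The best pure response is 1 with expected payoff -8/7.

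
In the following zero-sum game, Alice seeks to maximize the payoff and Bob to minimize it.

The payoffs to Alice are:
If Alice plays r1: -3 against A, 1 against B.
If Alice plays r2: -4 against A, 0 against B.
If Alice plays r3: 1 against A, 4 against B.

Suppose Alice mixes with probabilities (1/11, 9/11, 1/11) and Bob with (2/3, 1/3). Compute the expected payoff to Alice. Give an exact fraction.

-71/33

Against (2/3, 1/3), each row's expected payoff is r1: -5/3; r2: -8/3; r3: 2.
Taking the (1/11, 9/11, 1/11)-weighted average: (1/11)·(-5/3) + (9/11)·(-8/3) + (1/11)·(2) = -71/33.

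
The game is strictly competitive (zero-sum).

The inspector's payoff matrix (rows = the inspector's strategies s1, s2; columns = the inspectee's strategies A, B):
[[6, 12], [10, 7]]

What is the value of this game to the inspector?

Row minima are 6 and 7, so the inspector's maximin is 7; column maxima are 10 and 12, so the inspectee's minimax is 10. These differ, so the equilibrium is in mixed strategies.
Let the inspector play s1 with probability p. The inspectee is indifferent when 6p + 10(1−p) = 12p + 7(1−p), giving p = 1/3.
Let the inspectee play A with probability q. The inspector is indifferent when 6q + 12(1−q) = 10q + 7(1−q), giving q = 5/9.
The value is 6·(5/9) + (12)·(4/9) = 26/3.

26/3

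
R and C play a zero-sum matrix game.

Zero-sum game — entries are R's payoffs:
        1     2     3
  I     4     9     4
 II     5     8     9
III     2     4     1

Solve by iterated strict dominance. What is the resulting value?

Column 2 is strictly dominated by 1 for C (4<9, 5<8, 2<4); eliminate 2.
Row I is strictly dominated by row II (5>4, 9>4); eliminate I.
Row III is strictly dominated by row II (5>2, 9>1); eliminate III.
Column 3 is strictly dominated by 1 for C (5<9); eliminate 3.
Only (II, 1) remains, with payoff 5.

5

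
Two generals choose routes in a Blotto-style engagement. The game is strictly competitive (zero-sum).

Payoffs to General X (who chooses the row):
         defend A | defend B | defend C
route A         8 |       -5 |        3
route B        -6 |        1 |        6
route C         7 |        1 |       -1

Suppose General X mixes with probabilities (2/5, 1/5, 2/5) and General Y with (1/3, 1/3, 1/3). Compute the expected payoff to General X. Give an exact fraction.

Against (1/3, 1/3, 1/3), each row's expected payoff is route A: 2; route B: 1/3; route C: 7/3.
Taking the (2/5, 1/5, 2/5)-weighted average: (2/5)·(2) + (1/5)·(1/3) + (2/5)·(7/3) = 9/5.

9/5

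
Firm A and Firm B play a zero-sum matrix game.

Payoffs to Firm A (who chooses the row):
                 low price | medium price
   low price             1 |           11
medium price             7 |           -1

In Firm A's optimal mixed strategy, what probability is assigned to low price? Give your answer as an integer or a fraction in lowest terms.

4/9

Row minima are 1 and -1, so Firm A's maximin is 1; column maxima are 7 and 11, so Firm B's minimax is 7. These differ, so the equilibrium is in mixed strategies.
Let Firm A play low price with probability p. Firm B is indifferent when p + 7(1−p) = 11p − (1−p), giving p = 4/9.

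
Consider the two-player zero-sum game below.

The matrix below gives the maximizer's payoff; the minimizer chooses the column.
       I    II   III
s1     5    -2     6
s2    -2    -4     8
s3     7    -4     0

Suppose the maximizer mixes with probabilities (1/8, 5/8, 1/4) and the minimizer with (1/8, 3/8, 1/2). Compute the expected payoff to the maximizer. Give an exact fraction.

103/64

Against (1/8, 3/8, 1/2), each row's expected payoff is s1: 23/8; s2: 9/4; s3: -5/8.
Taking the (1/8, 5/8, 1/4)-weighted average: (1/8)·(23/8) + (5/8)·(9/4) + (1/4)·(-5/8) = 103/64.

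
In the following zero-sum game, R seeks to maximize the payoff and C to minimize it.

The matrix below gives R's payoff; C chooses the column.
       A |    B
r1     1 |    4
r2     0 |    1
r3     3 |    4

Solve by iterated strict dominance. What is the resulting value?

Row r2 is strictly dominated by row r1 (1>0, 4>1); eliminate r2.
Column B is strictly dominated by A for C (1<4, 3<4); eliminate B.
Row r1 is strictly dominated by row r3 (3>1); eliminate r1.
Only (r3, A) remains, with payoff 3.

3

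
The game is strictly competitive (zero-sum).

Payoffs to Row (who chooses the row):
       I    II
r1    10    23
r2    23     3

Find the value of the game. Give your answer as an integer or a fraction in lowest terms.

499/33

Row minima are 10 and 3, so Row's maximin is 10; column maxima are 23 and 23, so Column's minimax is 23. These differ, so the equilibrium is in mixed strategies.
Let Row play r1 with probability p. Column is indifferent when 10p + 23(1−p) = 23p + 3(1−p), giving p = 20/33.
Let Column play I with probability q. Row is indifferent when 10q + 23(1−q) = 23q + 3(1−q), giving q = 20/33.
The value is 10·(20/33) + (23)·(13/33) = 499/33.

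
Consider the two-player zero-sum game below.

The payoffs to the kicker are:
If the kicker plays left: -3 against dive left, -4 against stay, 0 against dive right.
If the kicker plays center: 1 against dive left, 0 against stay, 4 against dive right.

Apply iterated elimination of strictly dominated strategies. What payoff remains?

Row left is strictly dominated by row center (1>-3, 0>-4, 4>0); eliminate left.
Column dive left is strictly dominated by stay for the goalkeeper (0<1); eliminate dive left.
Column dive right is strictly dominated by stay for the goalkeeper (0<4); eliminate dive right.
Only (center, stay) remains, with payoff 0.

0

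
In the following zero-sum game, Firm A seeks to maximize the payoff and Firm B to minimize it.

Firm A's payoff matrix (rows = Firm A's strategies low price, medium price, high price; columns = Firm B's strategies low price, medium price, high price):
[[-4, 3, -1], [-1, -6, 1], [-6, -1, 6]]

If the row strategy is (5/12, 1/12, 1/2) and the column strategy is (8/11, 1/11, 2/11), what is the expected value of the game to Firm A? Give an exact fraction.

-389/132

Against (8/11, 1/11, 2/11), each row's expected payoff is low price: -31/11; medium price: -12/11; high price: -37/11.
Taking the (5/12, 1/12, 1/2)-weighted average: (5/12)·(-31/11) + (1/12)·(-12/11) + (1/2)·(-37/11) = -389/132.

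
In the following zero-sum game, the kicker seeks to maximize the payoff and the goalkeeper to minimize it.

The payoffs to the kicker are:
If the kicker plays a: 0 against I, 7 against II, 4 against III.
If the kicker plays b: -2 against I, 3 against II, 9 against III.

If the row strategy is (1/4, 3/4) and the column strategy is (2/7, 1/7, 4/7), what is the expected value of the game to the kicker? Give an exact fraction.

Against (2/7, 1/7, 4/7), each row's expected payoff is a: 23/7; b: 5.
Taking the (1/4, 3/4)-weighted average: (1/4)·(23/7) + (3/4)·(5) = 32/7.

32/7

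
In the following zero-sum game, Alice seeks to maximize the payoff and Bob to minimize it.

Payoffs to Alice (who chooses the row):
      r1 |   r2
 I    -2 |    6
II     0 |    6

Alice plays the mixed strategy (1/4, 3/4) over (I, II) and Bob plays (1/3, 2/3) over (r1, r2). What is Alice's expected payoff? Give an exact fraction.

Against (1/3, 2/3), each row's expected payoff is I: 10/3; II: 4.
Taking the (1/4, 3/4)-weighted average: (1/4)·(10/3) + (3/4)·(4) = 23/6.

23/6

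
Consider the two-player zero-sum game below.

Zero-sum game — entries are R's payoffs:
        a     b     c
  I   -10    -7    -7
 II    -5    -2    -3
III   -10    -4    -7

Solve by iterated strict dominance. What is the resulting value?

Column c is strictly dominated by a for C (-10<-7, -5<-3, -10<-7); eliminate c.
Row III is strictly dominated by row II (-5>-10, -2>-4); eliminate III.
Row I is strictly dominated by row II (-5>-10, -2>-7); eliminate I.
Column b is strictly dominated by a for C (-5<-2); eliminate b.
Only (II, a) remains, with payoff -5.

-5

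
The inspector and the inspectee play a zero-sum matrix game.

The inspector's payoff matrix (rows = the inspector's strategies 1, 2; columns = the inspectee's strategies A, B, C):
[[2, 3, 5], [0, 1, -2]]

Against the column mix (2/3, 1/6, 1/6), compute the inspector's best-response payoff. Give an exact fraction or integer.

8/3

1: (2)·(2/3) + (3)·(1/6) + (5)·(1/6) = 8/3.
2: (0)·(2/3) + (1)·(1/6) + (-2)·(1/6) = -1/6.
The best pure response is 1 with expected payoff 8/3.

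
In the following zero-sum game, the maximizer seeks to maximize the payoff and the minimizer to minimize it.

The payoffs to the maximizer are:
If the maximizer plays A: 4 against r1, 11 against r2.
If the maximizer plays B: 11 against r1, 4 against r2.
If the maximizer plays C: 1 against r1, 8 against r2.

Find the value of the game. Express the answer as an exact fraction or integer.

Row C is strictly dominated by row A, so the maximizer never plays it.
The remaining 2×2 game on (A, B) × (r1, r2) has no saddle point. Let the maximizer play A with probability p; indifference gives 4p + 11(1−p) = 11p + 4(1−p), so p = 1/2.
Similarly the minimizer's optimal q on r1 is 1/2, and the value is 4·(1/2) + (11)·(1/2) = 15/2.

15/2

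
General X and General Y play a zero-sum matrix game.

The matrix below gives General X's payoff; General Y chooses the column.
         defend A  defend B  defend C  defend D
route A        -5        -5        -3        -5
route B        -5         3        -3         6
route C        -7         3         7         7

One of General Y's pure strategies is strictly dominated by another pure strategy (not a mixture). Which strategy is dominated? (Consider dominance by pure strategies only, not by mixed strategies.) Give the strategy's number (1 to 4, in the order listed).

3

General Y prefers columns that give General X less. Compare defend C with defend A: -5 < -3, -5 < -3, -7 < 7.
So defend A strictly dominates defend C for General Y; defend C is strictly dominated.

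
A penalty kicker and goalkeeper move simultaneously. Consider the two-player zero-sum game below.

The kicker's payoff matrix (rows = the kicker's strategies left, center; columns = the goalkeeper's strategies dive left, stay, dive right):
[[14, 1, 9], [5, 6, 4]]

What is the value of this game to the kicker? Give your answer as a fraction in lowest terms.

5

Column dive left is strictly dominated by dive right for the goalkeeper (it gives the kicker more in every row).
The remaining 2×2 game on (left, center) × (stay, dive right) has no saddle point. Let the kicker play left with probability p; indifference gives p + 6(1−p) = 9p + 4(1−p), so p = 1/5.
Similarly the goalkeeper's optimal q on stay is 1/2, and the value is 1·(1/2) + (9)·(1/2) = 5.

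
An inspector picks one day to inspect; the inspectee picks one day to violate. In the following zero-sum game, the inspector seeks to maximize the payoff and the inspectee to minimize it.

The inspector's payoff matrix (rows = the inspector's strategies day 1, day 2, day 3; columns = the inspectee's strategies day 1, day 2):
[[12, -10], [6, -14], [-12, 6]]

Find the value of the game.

Row day 2 is strictly dominated by row day 1, so the inspector never plays it.
The remaining 2×2 game on (day 1, day 3) × (day 1, day 2) has no saddle point. Let the inspector play day 1 with probability p; indifference gives 12p − 12(1−p) = −10p + 6(1−p), so p = 9/20.
Similarly the inspectee's optimal q on day 1 is 2/5, and the value is 12·(2/5) + (-10)·(3/5) = -6/5.

-6/5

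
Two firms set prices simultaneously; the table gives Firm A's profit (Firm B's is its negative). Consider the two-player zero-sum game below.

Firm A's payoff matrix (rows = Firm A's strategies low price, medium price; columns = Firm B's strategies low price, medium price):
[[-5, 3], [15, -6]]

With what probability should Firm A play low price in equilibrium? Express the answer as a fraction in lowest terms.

21/29

Row minima are -5 and -6, so Firm A's maximin is -5; column maxima are 15 and 3, so Firm B's minimax is 3. These differ, so the equilibrium is in mixed strategies.
Let Firm A play low price with probability p. Firm B is indifferent when −5p + 15(1−p) = 3p − 6(1−p), giving p = 21/29.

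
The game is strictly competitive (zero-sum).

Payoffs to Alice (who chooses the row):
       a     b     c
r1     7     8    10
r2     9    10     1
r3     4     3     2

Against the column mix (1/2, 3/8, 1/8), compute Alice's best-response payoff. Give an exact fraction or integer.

r1: (7)·(1/2) + (8)·(3/8) + (10)·(1/8) = 31/4.
r2: (9)·(1/2) + (10)·(3/8) + (1)·(1/8) = 67/8.
r3: (4)·(1/2) + (3)·(3/8) + (2)·(1/8) = 27/8.
The best pure response is r2 with expected payoff 67/8.

67/8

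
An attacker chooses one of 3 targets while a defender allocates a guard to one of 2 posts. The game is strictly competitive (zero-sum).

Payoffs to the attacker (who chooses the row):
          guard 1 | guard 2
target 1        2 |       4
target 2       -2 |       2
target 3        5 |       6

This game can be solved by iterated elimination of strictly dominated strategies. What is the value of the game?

Row target 1 is strictly dominated by row target 3 (5>2, 6>4); eliminate target 1.
Row target 2 is strictly dominated by row target 3 (5>-2, 6>2); eliminate target 2.
Column guard 2 is strictly dominated by guard 1 for the defender (5<6); eliminate guard 2.
Only (target 3, guard 1) remains, with payoff 5.

5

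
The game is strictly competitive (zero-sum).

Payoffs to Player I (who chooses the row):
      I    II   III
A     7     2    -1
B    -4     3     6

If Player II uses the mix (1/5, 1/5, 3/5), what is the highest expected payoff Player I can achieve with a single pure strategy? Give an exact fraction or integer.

A: (7)·(1/5) + (2)·(1/5) + (-1)·(3/5) = 6/5.
B: (-4)·(1/5) + (3)·(1/5) + (6)·(3/5) = 17/5.
The best pure response is B with expected payoff 17/5.

17/5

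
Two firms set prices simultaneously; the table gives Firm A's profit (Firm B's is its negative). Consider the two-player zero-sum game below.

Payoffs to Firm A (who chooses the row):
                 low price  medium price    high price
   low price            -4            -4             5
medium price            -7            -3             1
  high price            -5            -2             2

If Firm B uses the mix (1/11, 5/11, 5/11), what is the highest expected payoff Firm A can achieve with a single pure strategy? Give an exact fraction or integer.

low price: (-4)·(1/11) + (-4)·(5/11) + (5)·(5/11) = 1/11.
medium price: (-7)·(1/11) + (-3)·(5/11) + (1)·(5/11) = -17/11.
high price: (-5)·(1/11) + (-2)·(5/11) + (2)·(5/11) = -5/11.
The best pure response is low price with expected payoff 1/11.

1/11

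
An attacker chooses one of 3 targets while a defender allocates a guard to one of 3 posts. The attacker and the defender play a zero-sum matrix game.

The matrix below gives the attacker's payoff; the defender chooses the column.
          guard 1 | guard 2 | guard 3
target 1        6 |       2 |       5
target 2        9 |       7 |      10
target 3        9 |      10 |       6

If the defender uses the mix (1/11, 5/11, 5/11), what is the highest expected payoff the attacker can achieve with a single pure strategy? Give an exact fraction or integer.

target 1: (6)·(1/11) + (2)·(5/11) + (5)·(5/11) = 41/11.
target 2: (9)·(1/11) + (7)·(5/11) + (10)·(5/11) = 94/11.
target 3: (9)·(1/11) + (10)·(5/11) + (6)·(5/11) = 89/11.
The best pure response is target 2 with expected payoff 94/11.

94/11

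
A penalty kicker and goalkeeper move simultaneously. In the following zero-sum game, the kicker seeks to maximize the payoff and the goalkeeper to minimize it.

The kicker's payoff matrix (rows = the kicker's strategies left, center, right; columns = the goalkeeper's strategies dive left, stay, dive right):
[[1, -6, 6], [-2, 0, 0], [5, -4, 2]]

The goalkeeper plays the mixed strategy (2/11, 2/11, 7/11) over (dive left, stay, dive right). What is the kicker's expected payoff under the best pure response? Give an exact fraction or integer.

32/11

left: (1)·(2/11) + (-6)·(2/11) + (6)·(7/11) = 32/11.
center: (-2)·(2/11) + (0)·(2/11) + (0)·(7/11) = -4/11.
right: (5)·(2/11) + (-4)·(2/11) + (2)·(7/11) = 16/11.
The best pure response is left with expected payoff 32/11.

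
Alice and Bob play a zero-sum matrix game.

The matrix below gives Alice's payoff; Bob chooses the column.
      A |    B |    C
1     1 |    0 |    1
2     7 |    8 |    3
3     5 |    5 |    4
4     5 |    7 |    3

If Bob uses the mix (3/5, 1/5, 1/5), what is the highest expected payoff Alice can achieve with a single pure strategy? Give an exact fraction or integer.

32/5

1: (1)·(3/5) + (0)·(1/5) + (1)·(1/5) = 4/5.
2: (7)·(3/5) + (8)·(1/5) + (3)·(1/5) = 32/5.
3: (5)·(3/5) + (5)·(1/5) + (4)·(1/5) = 24/5.
4: (5)·(3/5) + (7)·(1/5) + (3)·(1/5) = 5.
The best pure response is 2 with expected payoff 32/5.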